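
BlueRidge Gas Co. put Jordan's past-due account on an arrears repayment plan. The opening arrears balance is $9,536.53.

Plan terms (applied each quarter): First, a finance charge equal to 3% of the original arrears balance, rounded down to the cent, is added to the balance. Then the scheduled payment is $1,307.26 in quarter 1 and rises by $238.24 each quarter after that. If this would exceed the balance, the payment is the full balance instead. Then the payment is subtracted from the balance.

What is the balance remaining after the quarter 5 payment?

# | Opening | Interest | Payment | End bal
1 | $9,536.53 | $286.09 | $1,307.26 | $8,515.36
2 | $8,515.36 | $286.09 | $1,545.50 | $7,255.95
3 | $7,255.95 | $286.09 | $1,783.74 | $5,758.30
4 | $5,758.30 | $286.09 | $2,021.98 | $4,022.41
5 | $4,022.41 | $286.09 | $2,260.22 | $2,048.28

$2,048.28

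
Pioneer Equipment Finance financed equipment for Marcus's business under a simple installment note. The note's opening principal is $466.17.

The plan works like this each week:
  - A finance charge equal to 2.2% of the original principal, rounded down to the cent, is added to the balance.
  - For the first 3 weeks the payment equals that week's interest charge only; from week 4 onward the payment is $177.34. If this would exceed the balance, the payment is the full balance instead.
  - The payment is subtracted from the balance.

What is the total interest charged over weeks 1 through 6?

Week 1: $466.17 +$10.25 interest = $476.42; pay $10.25 → $466.17
Week 2: $466.17 +$10.25 interest = $476.42; pay $10.25 → $466.17
Week 3: $466.17 +$10.25 interest = $476.42; pay $10.25 → $466.17
Week 4: $466.17 +$10.25 interest = $476.42; pay $177.34 → $299.08
Week 5: $299.08 +$10.25 interest = $309.33; pay $177.34 → $131.99
Week 6: $131.99 +$10.25 interest = $142.24; pay $142.24 → $0.00
Total interest: $10.25 + $10.25 + $10.25 + $10.25 + $10.25 + $10.25 = $61.50

$61.50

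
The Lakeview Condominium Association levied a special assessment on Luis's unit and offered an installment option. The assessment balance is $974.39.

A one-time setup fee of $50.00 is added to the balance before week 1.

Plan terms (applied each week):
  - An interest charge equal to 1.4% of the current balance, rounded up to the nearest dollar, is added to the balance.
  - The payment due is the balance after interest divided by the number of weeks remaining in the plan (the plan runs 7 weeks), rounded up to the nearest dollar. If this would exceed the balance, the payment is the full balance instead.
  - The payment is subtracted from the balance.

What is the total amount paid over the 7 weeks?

$1,087.39

Week 1: opening $1,024.39; interest $15.00 → $1,039.39; payment $149.00; balance $890.39
Week 2: opening $890.39; interest $13.00 → $903.39; payment $151.00; balance $752.39
Week 3: opening $752.39; interest $11.00 → $763.39; payment $153.00; balance $610.39
Week 4: opening $610.39; interest $9.00 → $619.39; payment $155.00; balance $464.39
Week 5: opening $464.39; interest $7.00 → $471.39; payment $158.00; balance $313.39
Week 6: opening $313.39; interest $5.00 → $318.39; payment $160.00; balance $158.39
Week 7: opening $158.39; interest $3.00 → $161.39; payment $161.39; balance $0.00
Total paid: $1,087.39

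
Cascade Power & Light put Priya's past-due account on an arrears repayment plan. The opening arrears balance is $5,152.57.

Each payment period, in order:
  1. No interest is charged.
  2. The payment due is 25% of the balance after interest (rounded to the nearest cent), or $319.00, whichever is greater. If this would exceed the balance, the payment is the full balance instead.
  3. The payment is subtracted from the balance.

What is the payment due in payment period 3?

$724.58

Payment period 1: $5,152.57 − $1,288.14 → $3,864.43
Payment period 2: $3,864.43 − $966.11 → $2,898.32
Payment period 3: $2,898.32 − $724.58 → $2,173.74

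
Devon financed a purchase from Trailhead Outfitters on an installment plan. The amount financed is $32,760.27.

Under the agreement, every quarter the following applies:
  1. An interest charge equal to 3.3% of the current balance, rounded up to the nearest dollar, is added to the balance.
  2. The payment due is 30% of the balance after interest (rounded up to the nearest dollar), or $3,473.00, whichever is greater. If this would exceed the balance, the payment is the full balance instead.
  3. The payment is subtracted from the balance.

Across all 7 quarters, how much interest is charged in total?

Quarter 1: opening $32,760.27; interest $1,082.00 → $33,842.27; payment $10,153.00; balance $23,689.27
Quarter 2: opening $23,689.27; interest $782.00 → $24,471.27; payment $7,342.00; balance $17,129.27
Quarter 3: opening $17,129.27; interest $566.00 → $17,695.27; payment $5,309.00; balance $12,386.27
Quarter 4: opening $12,386.27; interest $409.00 → $12,795.27; payment $3,839.00; balance $8,956.27
Quarter 5: opening $8,956.27; interest $296.00 → $9,252.27; payment $3,473.00; balance $5,779.27
Quarter 6: opening $5,779.27; interest $191.00 → $5,970.27; payment $3,473.00; balance $2,497.27
Quarter 7: opening $2,497.27; interest $83.00 → $2,580.27; payment $2,580.27; balance $0.00
Total interest: $1,082.00 + $782.00 + $566.00 + $409.00 + $296.00 + $191.00 + $83.00 = $3,409.00

$3,409.00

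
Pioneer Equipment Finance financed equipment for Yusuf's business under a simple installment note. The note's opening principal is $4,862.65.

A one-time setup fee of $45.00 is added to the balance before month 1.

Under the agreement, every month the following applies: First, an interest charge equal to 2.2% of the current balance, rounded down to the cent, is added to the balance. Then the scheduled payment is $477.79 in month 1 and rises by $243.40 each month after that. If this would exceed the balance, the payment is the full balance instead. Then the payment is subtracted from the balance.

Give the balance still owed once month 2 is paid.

# | Opening | Interest | Payment | End bal
1 | $4,907.65 | $107.96 | $477.79 | $4,537.82
2 | $4,537.82 | $99.83 | $721.19 | $3,916.46

$3,916.46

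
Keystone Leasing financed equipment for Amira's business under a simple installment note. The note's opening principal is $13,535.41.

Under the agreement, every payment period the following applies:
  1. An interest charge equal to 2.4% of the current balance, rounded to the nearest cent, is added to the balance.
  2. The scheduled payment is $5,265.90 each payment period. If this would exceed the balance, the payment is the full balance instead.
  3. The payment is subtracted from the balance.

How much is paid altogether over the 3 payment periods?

# | Opening | Interest | Payment | End bal
1 | $13,535.41 | $324.85 | $5,265.90 | $8,594.36
2 | $8,594.36 | $206.26 | $5,265.90 | $3,534.72
3 | $3,534.72 | $84.83 | $3,619.55 | $0.00
Total paid: $14,151.35

$14,151.35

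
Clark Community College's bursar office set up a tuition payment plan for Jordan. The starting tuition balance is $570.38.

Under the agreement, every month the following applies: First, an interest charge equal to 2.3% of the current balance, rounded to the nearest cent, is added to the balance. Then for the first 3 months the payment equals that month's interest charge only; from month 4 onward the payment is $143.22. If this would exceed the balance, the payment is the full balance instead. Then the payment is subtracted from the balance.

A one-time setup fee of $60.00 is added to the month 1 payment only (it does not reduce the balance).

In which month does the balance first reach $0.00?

Month 1: $570.38 +$13.12 interest = $583.50; pay $13.12 (+ $60.00 fee) → $570.38
Month 2: $570.38 +$13.12 interest = $583.50; pay $13.12 → $570.38
Month 3: $570.38 +$13.12 interest = $583.50; pay $13.12 → $570.38
Month 4: $570.38 +$13.12 interest = $583.50; pay $143.22 → $440.28
Month 5: $440.28 +$10.13 interest = $450.41; pay $143.22 → $307.19
Month 6: $307.19 +$7.07 interest = $314.26; pay $143.22 → $171.04
Month 7: $171.04 +$3.93 interest = $174.97; pay $143.22 → $31.75
Month 8: $31.75 +$0.73 interest = $32.48; pay $32.48 → $0.00
Balance reaches $0.00 in month 8.

8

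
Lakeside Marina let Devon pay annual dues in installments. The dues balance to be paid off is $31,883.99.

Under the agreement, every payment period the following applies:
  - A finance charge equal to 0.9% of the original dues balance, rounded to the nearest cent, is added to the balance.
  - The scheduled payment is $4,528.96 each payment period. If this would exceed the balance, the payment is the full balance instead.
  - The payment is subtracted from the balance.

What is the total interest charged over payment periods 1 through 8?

Payment period 1: opening $31,883.99; interest $286.96 → $32,170.95; payment $4,528.96; balance $27,641.99
Payment period 2: opening $27,641.99; interest $286.96 → $27,928.95; payment $4,528.96; balance $23,399.99
Payment period 3: opening $23,399.99; interest $286.96 → $23,686.95; payment $4,528.96; balance $19,157.99
Payment period 4: opening $19,157.99; interest $286.96 → $19,444.95; payment $4,528.96; balance $14,915.99
Payment period 5: opening $14,915.99; interest $286.96 → $15,202.95; payment $4,528.96; balance $10,673.99
Payment period 6: opening $10,673.99; interest $286.96 → $10,960.95; payment $4,528.96; balance $6,431.99
Payment period 7: opening $6,431.99; interest $286.96 → $6,718.95; payment $4,528.96; balance $2,189.99
Payment period 8: opening $2,189.99; interest $286.96 → $2,476.95; payment $2,476.95; balance $0.00
Total interest: $286.96 + $286.96 + $286.96 + $286.96 + $286.96 + $286.96 + $286.96 + $286.96 = $2,295.68

$2,295.68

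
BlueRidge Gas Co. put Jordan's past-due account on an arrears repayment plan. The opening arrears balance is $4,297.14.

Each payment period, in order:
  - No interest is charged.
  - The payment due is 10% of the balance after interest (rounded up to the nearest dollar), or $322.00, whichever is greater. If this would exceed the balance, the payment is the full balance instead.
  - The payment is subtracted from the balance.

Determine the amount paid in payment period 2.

Payment period 1: $4,297.14 − $430.00 → $3,867.14
Payment period 2: $3,867.14 − $387.00 → $3,480.14

$387.00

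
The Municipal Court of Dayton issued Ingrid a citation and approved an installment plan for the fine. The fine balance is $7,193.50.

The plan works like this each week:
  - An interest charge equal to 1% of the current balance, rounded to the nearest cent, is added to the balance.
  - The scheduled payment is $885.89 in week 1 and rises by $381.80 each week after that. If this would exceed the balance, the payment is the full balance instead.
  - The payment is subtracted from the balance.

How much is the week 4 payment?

$2,031.29

Week 1: opening $7,193.50; interest $71.94 → $7,265.44; payment $885.89; balance $6,379.55
Week 2: opening $6,379.55; interest $63.80 → $6,443.35; payment $1,267.69; balance $5,175.66
Week 3: opening $5,175.66; interest $51.76 → $5,227.42; payment $1,649.49; balance $3,577.93
Week 4: opening $3,577.93; interest $35.78 → $3,613.71; payment $2,031.29; balance $1,582.42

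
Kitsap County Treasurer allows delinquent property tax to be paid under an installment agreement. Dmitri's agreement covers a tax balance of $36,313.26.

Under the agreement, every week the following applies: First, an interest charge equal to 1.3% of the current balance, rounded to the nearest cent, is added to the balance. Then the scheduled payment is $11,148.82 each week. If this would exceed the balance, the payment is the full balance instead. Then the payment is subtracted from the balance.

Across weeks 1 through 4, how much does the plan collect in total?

# | Opening | Interest | Payment | End bal
1 | $36,313.26 | $472.07 | $11,148.82 | $25,636.51
2 | $25,636.51 | $333.27 | $11,148.82 | $14,820.96
3 | $14,820.96 | $192.67 | $11,148.82 | $3,864.81
4 | $3,864.81 | $50.24 | $3,915.05 | $0.00
Total paid: $37,361.51

$37,361.51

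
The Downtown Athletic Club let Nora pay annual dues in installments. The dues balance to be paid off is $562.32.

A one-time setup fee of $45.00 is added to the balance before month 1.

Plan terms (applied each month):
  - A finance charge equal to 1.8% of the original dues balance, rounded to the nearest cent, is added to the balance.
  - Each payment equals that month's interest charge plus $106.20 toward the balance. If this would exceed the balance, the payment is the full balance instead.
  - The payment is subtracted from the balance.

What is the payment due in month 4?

Month 1: $607.32 +$10.12 interest = $617.44; pay $116.32 → $501.12
Month 2: $501.12 +$10.12 interest = $511.24; pay $116.32 → $394.92
Month 3: $394.92 +$10.12 interest = $405.04; pay $116.32 → $288.72
Month 4: $288.72 +$10.12 interest = $298.84; pay $116.32 → $182.52

$116.32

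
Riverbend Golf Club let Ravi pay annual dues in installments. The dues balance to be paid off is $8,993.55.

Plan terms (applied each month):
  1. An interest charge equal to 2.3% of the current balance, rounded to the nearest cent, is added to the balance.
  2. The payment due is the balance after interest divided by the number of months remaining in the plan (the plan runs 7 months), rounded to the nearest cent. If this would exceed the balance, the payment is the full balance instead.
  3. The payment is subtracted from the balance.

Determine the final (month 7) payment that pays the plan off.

$1,506.48

Month 1: opening $8,993.55; interest $206.85 → $9,200.40; payment $1,314.34; balance $7,886.06
Month 2: opening $7,886.06; interest $181.38 → $8,067.44; payment $1,344.57; balance $6,722.87
Month 3: opening $6,722.87; interest $154.63 → $6,877.50; payment $1,375.50; balance $5,502.00
Month 4: opening $5,502.00; interest $126.55 → $5,628.55; payment $1,407.14; balance $4,221.41
Month 5: opening $4,221.41; interest $97.09 → $4,318.50; payment $1,439.50; balance $2,879.00
Month 6: opening $2,879.00; interest $66.22 → $2,945.22; payment $1,472.61; balance $1,472.61
Month 7: opening $1,472.61; interest $33.87 → $1,506.48; payment $1,506.48; balance $0.00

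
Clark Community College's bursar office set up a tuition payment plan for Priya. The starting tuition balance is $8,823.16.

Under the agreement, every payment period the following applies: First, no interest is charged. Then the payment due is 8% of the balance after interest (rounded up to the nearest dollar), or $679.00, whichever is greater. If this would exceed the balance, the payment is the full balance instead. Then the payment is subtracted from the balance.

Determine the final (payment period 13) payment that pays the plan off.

$648.16

Payment period 1: opening $8,823.16; payment $706.00; balance $8,117.16
Payment period 2: opening $8,117.16; payment $679.00; balance $7,438.16
Payment period 3: opening $7,438.16; payment $679.00; balance $6,759.16
Payment period 4: opening $6,759.16; payment $679.00; balance $6,080.16
Payment period 5: opening $6,080.16; payment $679.00; balance $5,401.16
Payment period 6: opening $5,401.16; payment $679.00; balance $4,722.16
Payment period 7: opening $4,722.16; payment $679.00; balance $4,043.16
Payment period 8: opening $4,043.16; payment $679.00; balance $3,364.16
Payment period 9: opening $3,364.16; payment $679.00; balance $2,685.16
Payment period 10: opening $2,685.16; payment $679.00; balance $2,006.16
Payment period 11: opening $2,006.16; payment $679.00; balance $1,327.16
Payment period 12: opening $1,327.16; payment $679.00; balance $648.16
Payment period 13: opening $648.16; payment $648.16; balance $0.00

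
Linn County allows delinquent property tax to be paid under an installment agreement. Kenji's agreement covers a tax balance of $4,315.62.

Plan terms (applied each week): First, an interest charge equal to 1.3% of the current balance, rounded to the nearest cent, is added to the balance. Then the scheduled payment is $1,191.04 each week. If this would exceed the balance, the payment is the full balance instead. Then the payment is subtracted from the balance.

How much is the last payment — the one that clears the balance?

# | Opening | Interest | Payment | End bal
1 | $4,315.62 | $56.10 | $1,191.04 | $3,180.68
2 | $3,180.68 | $41.35 | $1,191.04 | $2,030.99
3 | $2,030.99 | $26.40 | $1,191.04 | $866.35
4 | $866.35 | $11.26 | $877.61 | $0.00

$877.61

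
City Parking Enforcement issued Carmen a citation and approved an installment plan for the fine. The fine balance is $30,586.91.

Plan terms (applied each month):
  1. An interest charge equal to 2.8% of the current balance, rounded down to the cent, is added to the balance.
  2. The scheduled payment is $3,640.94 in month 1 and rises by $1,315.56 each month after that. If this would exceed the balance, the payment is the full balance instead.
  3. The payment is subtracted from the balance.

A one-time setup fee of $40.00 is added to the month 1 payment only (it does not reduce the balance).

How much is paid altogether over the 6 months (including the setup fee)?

Month 1: opening $30,586.91; interest $856.43 → $31,443.34; payment $3,640.94 (+ $40.00 fee); balance $27,802.40
Month 2: opening $27,802.40; interest $778.46 → $28,580.86; payment $4,956.50; balance $23,624.36
Month 3: opening $23,624.36; interest $661.48 → $24,285.84; payment $6,272.06; balance $18,013.78
Month 4: opening $18,013.78; interest $504.38 → $18,518.16; payment $7,587.62; balance $10,930.54
Month 5: opening $10,930.54; interest $306.05 → $11,236.59; payment $8,903.18; balance $2,333.41
Month 6: opening $2,333.41; interest $65.33 → $2,398.74; payment $2,398.74; balance $0.00
Total paid: $33,799.04

$33,799.04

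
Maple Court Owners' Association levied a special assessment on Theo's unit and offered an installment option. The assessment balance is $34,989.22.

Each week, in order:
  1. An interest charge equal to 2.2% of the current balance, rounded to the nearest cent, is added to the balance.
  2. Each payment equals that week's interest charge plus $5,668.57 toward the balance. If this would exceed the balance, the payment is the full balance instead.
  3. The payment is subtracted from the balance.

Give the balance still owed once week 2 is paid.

$23,652.08

Week 1: opening $34,989.22; interest $769.76 → $35,758.98; payment $6,438.33; balance $29,320.65
Week 2: opening $29,320.65; interest $645.05 → $29,965.70; payment $6,313.62; balance $23,652.08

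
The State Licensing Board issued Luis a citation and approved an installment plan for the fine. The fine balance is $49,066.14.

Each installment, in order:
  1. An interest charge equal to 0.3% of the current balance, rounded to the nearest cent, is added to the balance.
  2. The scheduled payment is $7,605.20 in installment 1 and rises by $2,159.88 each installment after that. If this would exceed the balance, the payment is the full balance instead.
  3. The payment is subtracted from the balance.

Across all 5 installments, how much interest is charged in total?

$446.68

Installment 1: opening $49,066.14; interest $147.20 → $49,213.34; payment $7,605.20; balance $41,608.14
Installment 2: opening $41,608.14; interest $124.82 → $41,732.96; payment $9,765.08; balance $31,967.88
Installment 3: opening $31,967.88; interest $95.90 → $32,063.78; payment $11,924.96; balance $20,138.82
Installment 4: opening $20,138.82; interest $60.42 → $20,199.24; payment $14,084.84; balance $6,114.40
Installment 5: opening $6,114.40; interest $18.34 → $6,132.74; payment $6,132.74; balance $0.00
Total interest: $147.20 + $124.82 + $95.90 + $60.42 + $18.34 = $446.68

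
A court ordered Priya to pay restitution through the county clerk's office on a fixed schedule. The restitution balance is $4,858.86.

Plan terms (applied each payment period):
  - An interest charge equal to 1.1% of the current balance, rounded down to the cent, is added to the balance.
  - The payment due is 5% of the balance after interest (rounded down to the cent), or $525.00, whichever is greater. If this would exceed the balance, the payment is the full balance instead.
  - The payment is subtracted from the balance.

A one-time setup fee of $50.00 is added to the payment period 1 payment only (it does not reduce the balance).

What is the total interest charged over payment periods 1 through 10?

# | Opening | Interest | Payment | Fee | End bal
1 | $4,858.86 | $53.44 | $525.00 | $50.00 | $4,387.30
2 | $4,387.30 | $48.26 | $525.00 | — | $3,910.56
3 | $3,910.56 | $43.01 | $525.00 | — | $3,428.57
4 | $3,428.57 | $37.71 | $525.00 | — | $2,941.28
5 | $2,941.28 | $32.35 | $525.00 | — | $2,448.63
6 | $2,448.63 | $26.93 | $525.00 | — | $1,950.56
7 | $1,950.56 | $21.45 | $525.00 | — | $1,447.01
8 | $1,447.01 | $15.91 | $525.00 | — | $937.92
9 | $937.92 | $10.31 | $525.00 | — | $423.23
10 | $423.23 | $4.65 | $427.88 | — | $0.00
Total interest: $53.44 + $48.26 + $43.01 + $37.71 + $32.35 + $26.93 + $21.45 + $15.91 + $10.31 + $4.65 = $294.02

$294.02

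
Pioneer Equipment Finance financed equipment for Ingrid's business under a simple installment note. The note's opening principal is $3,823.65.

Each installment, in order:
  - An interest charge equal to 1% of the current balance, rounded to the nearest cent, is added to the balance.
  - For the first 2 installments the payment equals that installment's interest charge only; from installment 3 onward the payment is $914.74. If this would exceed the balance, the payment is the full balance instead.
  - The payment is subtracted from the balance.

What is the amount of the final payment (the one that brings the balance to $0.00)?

$267.35

Installment 1: $3,823.65 +$38.24 interest = $3,861.89; pay $38.24 → $3,823.65
Installment 2: $3,823.65 +$38.24 interest = $3,861.89; pay $38.24 → $3,823.65
Installment 3: $3,823.65 +$38.24 interest = $3,861.89; pay $914.74 → $2,947.15
Installment 4: $2,947.15 +$29.47 interest = $2,976.62; pay $914.74 → $2,061.88
Installment 5: $2,061.88 +$20.62 interest = $2,082.50; pay $914.74 → $1,167.76
Installment 6: $1,167.76 +$11.68 interest = $1,179.44; pay $914.74 → $264.70
Installment 7: $264.70 +$2.65 interest = $267.35; pay $267.35 → $0.00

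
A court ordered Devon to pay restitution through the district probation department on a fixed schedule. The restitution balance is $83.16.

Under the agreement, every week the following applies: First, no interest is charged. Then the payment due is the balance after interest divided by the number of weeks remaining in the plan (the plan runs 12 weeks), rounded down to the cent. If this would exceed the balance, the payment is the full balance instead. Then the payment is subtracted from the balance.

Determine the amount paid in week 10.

$6.93

Week 1: $83.16 − $6.93 → $76.23
Week 2: $76.23 − $6.93 → $69.30
Week 3: $69.30 − $6.93 → $62.37
Week 4: $62.37 − $6.93 → $55.44
Week 5: $55.44 − $6.93 → $48.51
Week 6: $48.51 − $6.93 → $41.58
Week 7: $41.58 − $6.93 → $34.65
Week 8: $34.65 − $6.93 → $27.72
Week 9: $27.72 − $6.93 → $20.79
Week 10: $20.79 − $6.93 → $13.86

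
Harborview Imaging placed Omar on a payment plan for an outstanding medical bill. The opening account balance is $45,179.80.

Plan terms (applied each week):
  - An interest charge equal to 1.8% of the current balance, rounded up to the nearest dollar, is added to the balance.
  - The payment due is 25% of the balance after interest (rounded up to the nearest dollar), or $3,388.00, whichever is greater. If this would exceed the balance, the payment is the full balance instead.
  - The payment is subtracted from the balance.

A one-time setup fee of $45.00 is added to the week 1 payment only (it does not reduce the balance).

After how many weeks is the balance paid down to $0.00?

Week 1: $45,179.80 +$814.00 interest = $45,993.80; pay $11,499.00 (+ $45.00 fee) → $34,494.80
Week 2: $34,494.80 +$621.00 interest = $35,115.80; pay $8,779.00 → $26,336.80
Week 3: $26,336.80 +$475.00 interest = $26,811.80; pay $6,703.00 → $20,108.80
Week 4: $20,108.80 +$362.00 interest = $20,470.80; pay $5,118.00 → $15,352.80
Week 5: $15,352.80 +$277.00 interest = $15,629.80; pay $3,908.00 → $11,721.80
Week 6: $11,721.80 +$211.00 interest = $11,932.80; pay $3,388.00 → $8,544.80
Week 7: $8,544.80 +$154.00 interest = $8,698.80; pay $3,388.00 → $5,310.80
Week 8: $5,310.80 +$96.00 interest = $5,406.80; pay $3,388.00 → $2,018.80
Week 9: $2,018.80 +$37.00 interest = $2,055.80; pay $2,055.80 → $0.00
Balance reaches $0.00 in week 9.

9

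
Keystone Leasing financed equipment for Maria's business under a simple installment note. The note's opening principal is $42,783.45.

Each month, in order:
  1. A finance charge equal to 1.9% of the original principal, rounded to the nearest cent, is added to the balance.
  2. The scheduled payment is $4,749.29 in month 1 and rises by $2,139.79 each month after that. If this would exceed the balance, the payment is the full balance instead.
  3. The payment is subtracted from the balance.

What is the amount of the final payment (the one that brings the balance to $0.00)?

Month 1: opening $42,783.45; interest $812.89 → $43,596.34; payment $4,749.29; balance $38,847.05
Month 2: opening $38,847.05; interest $812.89 → $39,659.94; payment $6,889.08; balance $32,770.86
Month 3: opening $32,770.86; interest $812.89 → $33,583.75; payment $9,028.87; balance $24,554.88
Month 4: opening $24,554.88; interest $812.89 → $25,367.77; payment $11,168.66; balance $14,199.11
Month 5: opening $14,199.11; interest $812.89 → $15,012.00; payment $13,308.45; balance $1,703.55
Month 6: opening $1,703.55; interest $812.89 → $2,516.44; payment $2,516.44; balance $0.00

$2,516.44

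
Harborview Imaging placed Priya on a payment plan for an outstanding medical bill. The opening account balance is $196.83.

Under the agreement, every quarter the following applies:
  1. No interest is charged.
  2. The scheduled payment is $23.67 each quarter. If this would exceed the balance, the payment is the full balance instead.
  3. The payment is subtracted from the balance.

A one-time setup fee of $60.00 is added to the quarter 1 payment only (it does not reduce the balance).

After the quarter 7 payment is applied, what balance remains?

Quarter 1: $196.83 − $23.67 (+ $60.00 fee) → $173.16
Quarter 2: $173.16 − $23.67 → $149.49
Quarter 3: $149.49 − $23.67 → $125.82
Quarter 4: $125.82 − $23.67 → $102.15
Quarter 5: $102.15 − $23.67 → $78.48
Quarter 6: $78.48 − $23.67 → $54.81
Quarter 7: $54.81 − $23.67 → $31.14

$31.14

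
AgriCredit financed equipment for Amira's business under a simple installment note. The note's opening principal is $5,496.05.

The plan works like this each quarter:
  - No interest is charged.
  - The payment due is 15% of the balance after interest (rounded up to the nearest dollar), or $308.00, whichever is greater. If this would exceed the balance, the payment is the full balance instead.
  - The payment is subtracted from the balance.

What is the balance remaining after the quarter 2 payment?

$3,970.05

Quarter 1: opening $5,496.05; payment $825.00; balance $4,671.05
Quarter 2: opening $4,671.05; payment $701.00; balance $3,970.05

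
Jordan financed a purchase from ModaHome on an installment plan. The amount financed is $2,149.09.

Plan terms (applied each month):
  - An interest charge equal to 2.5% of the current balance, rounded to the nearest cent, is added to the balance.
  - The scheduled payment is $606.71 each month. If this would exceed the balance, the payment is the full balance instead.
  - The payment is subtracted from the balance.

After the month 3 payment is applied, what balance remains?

$448.32

Month 1: $2,149.09 +$53.73 interest = $2,202.82; pay $606.71 → $1,596.11
Month 2: $1,596.11 +$39.90 interest = $1,636.01; pay $606.71 → $1,029.30
Month 3: $1,029.30 +$25.73 interest = $1,055.03; pay $606.71 → $448.32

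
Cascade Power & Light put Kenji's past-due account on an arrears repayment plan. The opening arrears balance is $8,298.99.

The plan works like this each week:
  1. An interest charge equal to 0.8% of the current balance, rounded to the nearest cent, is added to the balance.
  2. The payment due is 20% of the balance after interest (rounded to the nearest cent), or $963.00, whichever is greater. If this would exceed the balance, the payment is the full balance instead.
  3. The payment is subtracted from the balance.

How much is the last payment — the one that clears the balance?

$599.08

Week 1: opening $8,298.99; interest $66.39 → $8,365.38; payment $1,673.08; balance $6,692.30
Week 2: opening $6,692.30; interest $53.54 → $6,745.84; payment $1,349.17; balance $5,396.67
Week 3: opening $5,396.67; interest $43.17 → $5,439.84; payment $1,087.97; balance $4,351.87
Week 4: opening $4,351.87; interest $34.81 → $4,386.68; payment $963.00; balance $3,423.68
Week 5: opening $3,423.68; interest $27.39 → $3,451.07; payment $963.00; balance $2,488.07
Week 6: opening $2,488.07; interest $19.90 → $2,507.97; payment $963.00; balance $1,544.97
Week 7: opening $1,544.97; interest $12.36 → $1,557.33; payment $963.00; balance $594.33
Week 8: opening $594.33; interest $4.75 → $599.08; payment $599.08; balance $0.00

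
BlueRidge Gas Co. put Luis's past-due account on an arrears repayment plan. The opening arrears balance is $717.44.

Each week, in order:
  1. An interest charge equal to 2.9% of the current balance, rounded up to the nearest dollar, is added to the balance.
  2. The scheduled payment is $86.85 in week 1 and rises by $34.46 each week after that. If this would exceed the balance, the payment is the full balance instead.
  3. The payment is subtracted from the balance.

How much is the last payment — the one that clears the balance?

$14.59

Week 1: $717.44 +$21.00 interest = $738.44; pay $86.85 → $651.59
Week 2: $651.59 +$19.00 interest = $670.59; pay $121.31 → $549.28
Week 3: $549.28 +$16.00 interest = $565.28; pay $155.77 → $409.51
Week 4: $409.51 +$12.00 interest = $421.51; pay $190.23 → $231.28
Week 5: $231.28 +$7.00 interest = $238.28; pay $224.69 → $13.59
Week 6: $13.59 +$1.00 interest = $14.59; pay $14.59 → $0.00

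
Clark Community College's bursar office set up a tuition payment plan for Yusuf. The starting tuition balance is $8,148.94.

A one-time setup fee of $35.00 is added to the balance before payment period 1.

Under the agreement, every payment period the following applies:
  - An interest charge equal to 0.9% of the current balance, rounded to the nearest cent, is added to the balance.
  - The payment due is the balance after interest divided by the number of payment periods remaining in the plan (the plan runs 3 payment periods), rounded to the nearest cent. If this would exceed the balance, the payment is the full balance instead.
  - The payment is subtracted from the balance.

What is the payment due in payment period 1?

Payment period 1: opening $8,183.94; interest $73.66 → $8,257.60; payment $2,752.53; balance $5,505.07

$2,752.53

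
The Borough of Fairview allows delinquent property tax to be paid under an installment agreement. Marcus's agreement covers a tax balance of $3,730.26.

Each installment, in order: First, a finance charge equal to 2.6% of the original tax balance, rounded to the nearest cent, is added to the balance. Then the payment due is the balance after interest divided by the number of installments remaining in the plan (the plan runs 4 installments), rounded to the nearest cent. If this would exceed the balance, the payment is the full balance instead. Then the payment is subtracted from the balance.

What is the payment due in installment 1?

Installment 1: $3,730.26 +$96.99 interest = $3,827.25; pay $956.81 → $2,870.44

$956.81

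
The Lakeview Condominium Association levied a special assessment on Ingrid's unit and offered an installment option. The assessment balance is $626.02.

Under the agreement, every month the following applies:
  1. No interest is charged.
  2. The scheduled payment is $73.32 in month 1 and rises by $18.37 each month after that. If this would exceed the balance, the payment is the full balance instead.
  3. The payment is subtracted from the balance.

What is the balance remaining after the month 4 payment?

$222.52

Month 1: $626.02 − $73.32 → $552.70
Month 2: $552.70 − $91.69 → $461.01
Month 3: $461.01 − $110.06 → $350.95
Month 4: $350.95 − $128.43 → $222.52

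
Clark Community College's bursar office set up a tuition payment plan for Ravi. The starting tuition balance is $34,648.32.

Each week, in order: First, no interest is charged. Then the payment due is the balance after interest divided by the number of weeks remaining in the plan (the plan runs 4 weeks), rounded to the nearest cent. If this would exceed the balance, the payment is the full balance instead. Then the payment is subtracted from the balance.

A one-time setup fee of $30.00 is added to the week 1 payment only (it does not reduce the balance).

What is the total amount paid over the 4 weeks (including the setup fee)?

$34,678.32

Week 1: $34,648.32 − $8,662.08 (+ $30.00 fee) → $25,986.24
Week 2: $25,986.24 − $8,662.08 → $17,324.16
Week 3: $17,324.16 − $8,662.08 → $8,662.08
Week 4: $8,662.08 − $8,662.08 → $0.00
Total paid: $34,678.32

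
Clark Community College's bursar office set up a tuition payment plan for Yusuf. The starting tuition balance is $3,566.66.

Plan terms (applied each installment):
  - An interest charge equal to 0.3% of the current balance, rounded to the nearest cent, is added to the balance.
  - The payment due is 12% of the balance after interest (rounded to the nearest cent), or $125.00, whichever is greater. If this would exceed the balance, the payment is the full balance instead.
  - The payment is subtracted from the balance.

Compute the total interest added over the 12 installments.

Installment 1: opening $3,566.66; interest $10.70 → $3,577.36; payment $429.28; balance $3,148.08
Installment 2: opening $3,148.08; interest $9.44 → $3,157.52; payment $378.90; balance $2,778.62
Installment 3: opening $2,778.62; interest $8.34 → $2,786.96; payment $334.44; balance $2,452.52
Installment 4: opening $2,452.52; interest $7.36 → $2,459.88; payment $295.19; balance $2,164.69
Installment 5: opening $2,164.69; interest $6.49 → $2,171.18; payment $260.54; balance $1,910.64
Installment 6: opening $1,910.64; interest $5.73 → $1,916.37; payment $229.96; balance $1,686.41
Installment 7: opening $1,686.41; interest $5.06 → $1,691.47; payment $202.98; balance $1,488.49
Installment 8: opening $1,488.49; interest $4.47 → $1,492.96; payment $179.16; balance $1,313.80
Installment 9: opening $1,313.80; interest $3.94 → $1,317.74; payment $158.13; balance $1,159.61
Installment 10: opening $1,159.61; interest $3.48 → $1,163.09; payment $139.57; balance $1,023.52
Installment 11: opening $1,023.52; interest $3.07 → $1,026.59; payment $125.00; balance $901.59
Installment 12: opening $901.59; interest $2.70 → $904.29; payment $125.00; balance $779.29
Total interest: $10.70 + $9.44 + $8.34 + $7.36 + $6.49 + $5.73 + $5.06 + $4.47 + $3.94 + $3.48 + $3.07 + $2.70 = $70.78

$70.78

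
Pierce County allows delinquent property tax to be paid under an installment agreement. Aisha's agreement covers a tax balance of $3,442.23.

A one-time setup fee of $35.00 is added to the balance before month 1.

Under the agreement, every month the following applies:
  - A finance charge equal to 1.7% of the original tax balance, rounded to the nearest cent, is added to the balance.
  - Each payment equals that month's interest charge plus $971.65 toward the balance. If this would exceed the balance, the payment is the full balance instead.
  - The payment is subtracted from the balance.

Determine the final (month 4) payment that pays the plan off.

# | Opening | Interest | Payment | End bal
1 | $3,477.23 | $58.52 | $1,030.17 | $2,505.58
2 | $2,505.58 | $58.52 | $1,030.17 | $1,533.93
3 | $1,533.93 | $58.52 | $1,030.17 | $562.28
4 | $562.28 | $58.52 | $620.80 | $0.00

$620.80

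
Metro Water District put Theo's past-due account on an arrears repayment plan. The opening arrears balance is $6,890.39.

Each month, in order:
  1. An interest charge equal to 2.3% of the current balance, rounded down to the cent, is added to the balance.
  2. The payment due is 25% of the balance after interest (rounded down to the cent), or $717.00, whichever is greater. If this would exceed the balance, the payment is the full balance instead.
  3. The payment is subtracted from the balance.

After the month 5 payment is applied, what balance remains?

Month 1: opening $6,890.39; interest $158.47 → $7,048.86; payment $1,762.21; balance $5,286.65
Month 2: opening $5,286.65; interest $121.59 → $5,408.24; payment $1,352.06; balance $4,056.18
Month 3: opening $4,056.18; interest $93.29 → $4,149.47; payment $1,037.36; balance $3,112.11
Month 4: opening $3,112.11; interest $71.57 → $3,183.68; payment $795.92; balance $2,387.76
Month 5: opening $2,387.76; interest $54.91 → $2,442.67; payment $717.00; balance $1,725.67

$1,725.67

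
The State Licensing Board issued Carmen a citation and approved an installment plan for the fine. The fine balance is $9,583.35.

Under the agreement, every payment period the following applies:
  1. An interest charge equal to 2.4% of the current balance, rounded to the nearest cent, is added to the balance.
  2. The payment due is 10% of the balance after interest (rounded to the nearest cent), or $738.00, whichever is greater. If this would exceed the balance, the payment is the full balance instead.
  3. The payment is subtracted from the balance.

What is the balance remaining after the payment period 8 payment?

$4,541.29

Payment period 1: opening $9,583.35; interest $230.00 → $9,813.35; payment $981.34; balance $8,832.01
Payment period 2: opening $8,832.01; interest $211.97 → $9,043.98; payment $904.40; balance $8,139.58
Payment period 3: opening $8,139.58; interest $195.35 → $8,334.93; payment $833.49; balance $7,501.44
Payment period 4: opening $7,501.44; interest $180.03 → $7,681.47; payment $768.15; balance $6,913.32
Payment period 5: opening $6,913.32; interest $165.92 → $7,079.24; payment $738.00; balance $6,341.24
Payment period 6: opening $6,341.24; interest $152.19 → $6,493.43; payment $738.00; balance $5,755.43
Payment period 7: opening $5,755.43; interest $138.13 → $5,893.56; payment $738.00; balance $5,155.56
Payment period 8: opening $5,155.56; interest $123.73 → $5,279.29; payment $738.00; balance $4,541.29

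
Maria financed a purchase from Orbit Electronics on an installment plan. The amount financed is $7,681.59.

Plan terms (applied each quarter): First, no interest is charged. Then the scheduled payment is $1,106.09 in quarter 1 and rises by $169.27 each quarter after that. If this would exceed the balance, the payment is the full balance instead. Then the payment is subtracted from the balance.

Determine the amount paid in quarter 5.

Quarter 1: $7,681.59 − $1,106.09 → $6,575.50
Quarter 2: $6,575.50 − $1,275.36 → $5,300.14
Quarter 3: $5,300.14 − $1,444.63 → $3,855.51
Quarter 4: $3,855.51 − $1,613.90 → $2,241.61
Quarter 5: $2,241.61 − $1,783.17 → $458.44

$1,783.17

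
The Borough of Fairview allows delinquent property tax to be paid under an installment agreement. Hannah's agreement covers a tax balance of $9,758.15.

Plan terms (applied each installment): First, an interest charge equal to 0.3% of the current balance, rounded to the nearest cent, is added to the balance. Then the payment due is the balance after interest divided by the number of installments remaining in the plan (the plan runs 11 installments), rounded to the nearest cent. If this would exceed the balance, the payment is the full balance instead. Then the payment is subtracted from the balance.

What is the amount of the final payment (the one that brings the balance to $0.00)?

# | Opening | Interest | Payment | End bal
1 | $9,758.15 | $29.27 | $889.77 | $8,897.65
2 | $8,897.65 | $26.69 | $892.43 | $8,031.91
3 | $8,031.91 | $24.10 | $895.11 | $7,160.90
4 | $7,160.90 | $21.48 | $897.80 | $6,284.58
5 | $6,284.58 | $18.85 | $900.49 | $5,402.94
6 | $5,402.94 | $16.21 | $903.19 | $4,515.96
7 | $4,515.96 | $13.55 | $905.90 | $3,623.61
8 | $3,623.61 | $10.87 | $908.62 | $2,725.86
9 | $2,725.86 | $8.18 | $911.35 | $1,822.69
10 | $1,822.69 | $5.47 | $914.08 | $914.08
11 | $914.08 | $2.74 | $916.82 | $0.00

$916.82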